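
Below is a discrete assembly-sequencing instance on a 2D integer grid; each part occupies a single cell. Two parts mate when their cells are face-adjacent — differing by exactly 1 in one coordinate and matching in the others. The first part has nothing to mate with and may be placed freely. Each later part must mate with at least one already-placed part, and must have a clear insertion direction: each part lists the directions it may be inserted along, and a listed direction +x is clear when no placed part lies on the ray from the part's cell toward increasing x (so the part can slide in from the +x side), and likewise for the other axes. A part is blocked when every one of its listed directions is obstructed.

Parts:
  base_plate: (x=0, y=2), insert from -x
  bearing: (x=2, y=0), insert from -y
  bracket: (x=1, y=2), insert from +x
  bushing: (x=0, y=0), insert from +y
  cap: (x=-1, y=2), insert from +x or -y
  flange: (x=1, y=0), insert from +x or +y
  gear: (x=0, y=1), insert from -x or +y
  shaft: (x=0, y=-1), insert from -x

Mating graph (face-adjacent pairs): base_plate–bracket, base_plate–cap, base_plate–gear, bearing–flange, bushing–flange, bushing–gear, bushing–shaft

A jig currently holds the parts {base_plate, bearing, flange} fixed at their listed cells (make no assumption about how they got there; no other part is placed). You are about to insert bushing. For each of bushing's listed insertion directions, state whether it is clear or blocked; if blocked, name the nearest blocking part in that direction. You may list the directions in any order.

+y: blocked by base_plate

+y: nearest on ray is base_plate@(0, 2) ⇒ blocked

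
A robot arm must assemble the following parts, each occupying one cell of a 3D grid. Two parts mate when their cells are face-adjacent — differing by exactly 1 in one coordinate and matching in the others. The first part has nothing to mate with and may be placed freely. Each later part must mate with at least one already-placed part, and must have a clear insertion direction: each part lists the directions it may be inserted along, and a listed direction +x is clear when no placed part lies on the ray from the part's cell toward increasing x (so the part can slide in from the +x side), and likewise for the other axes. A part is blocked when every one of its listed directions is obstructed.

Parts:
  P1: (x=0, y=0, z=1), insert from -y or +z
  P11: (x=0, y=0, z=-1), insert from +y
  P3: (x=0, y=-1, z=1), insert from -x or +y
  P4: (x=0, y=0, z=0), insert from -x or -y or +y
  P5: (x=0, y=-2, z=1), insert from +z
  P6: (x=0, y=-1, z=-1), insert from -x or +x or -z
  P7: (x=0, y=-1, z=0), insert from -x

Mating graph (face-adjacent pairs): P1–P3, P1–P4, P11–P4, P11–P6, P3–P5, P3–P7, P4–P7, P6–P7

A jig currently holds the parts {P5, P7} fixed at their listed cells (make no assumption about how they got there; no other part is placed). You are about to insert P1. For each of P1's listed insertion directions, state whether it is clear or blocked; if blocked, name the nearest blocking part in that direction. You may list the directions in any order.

-y: nearest on ray is P5@(0, -2, 1) ⇒ blocked
+z: ray from P1(0, 0, 1) has no placed part ⇒ clear

+z: clear; -y: blocked by P5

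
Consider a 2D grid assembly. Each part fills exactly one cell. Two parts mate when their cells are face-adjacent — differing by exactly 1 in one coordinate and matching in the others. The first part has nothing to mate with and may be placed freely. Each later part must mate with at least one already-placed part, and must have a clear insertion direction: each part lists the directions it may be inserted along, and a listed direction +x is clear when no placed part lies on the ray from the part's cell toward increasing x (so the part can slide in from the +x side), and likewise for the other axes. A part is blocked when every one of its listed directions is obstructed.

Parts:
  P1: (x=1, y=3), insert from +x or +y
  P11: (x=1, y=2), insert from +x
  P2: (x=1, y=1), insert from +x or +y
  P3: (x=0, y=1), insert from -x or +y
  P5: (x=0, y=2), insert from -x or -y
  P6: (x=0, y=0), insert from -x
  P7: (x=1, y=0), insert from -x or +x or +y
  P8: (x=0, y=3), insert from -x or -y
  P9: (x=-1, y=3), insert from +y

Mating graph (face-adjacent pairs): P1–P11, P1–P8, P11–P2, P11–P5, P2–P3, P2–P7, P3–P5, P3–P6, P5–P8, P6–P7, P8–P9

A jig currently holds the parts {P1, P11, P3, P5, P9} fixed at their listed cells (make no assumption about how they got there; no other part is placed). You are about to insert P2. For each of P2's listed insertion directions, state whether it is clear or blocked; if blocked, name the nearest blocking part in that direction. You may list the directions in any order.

+x: ray from P2(1, 1) has no placed part ⇒ clear
+y: nearest on ray is P11@(1, 2) ⇒ blocked

+x: clear; +y: blocked by P11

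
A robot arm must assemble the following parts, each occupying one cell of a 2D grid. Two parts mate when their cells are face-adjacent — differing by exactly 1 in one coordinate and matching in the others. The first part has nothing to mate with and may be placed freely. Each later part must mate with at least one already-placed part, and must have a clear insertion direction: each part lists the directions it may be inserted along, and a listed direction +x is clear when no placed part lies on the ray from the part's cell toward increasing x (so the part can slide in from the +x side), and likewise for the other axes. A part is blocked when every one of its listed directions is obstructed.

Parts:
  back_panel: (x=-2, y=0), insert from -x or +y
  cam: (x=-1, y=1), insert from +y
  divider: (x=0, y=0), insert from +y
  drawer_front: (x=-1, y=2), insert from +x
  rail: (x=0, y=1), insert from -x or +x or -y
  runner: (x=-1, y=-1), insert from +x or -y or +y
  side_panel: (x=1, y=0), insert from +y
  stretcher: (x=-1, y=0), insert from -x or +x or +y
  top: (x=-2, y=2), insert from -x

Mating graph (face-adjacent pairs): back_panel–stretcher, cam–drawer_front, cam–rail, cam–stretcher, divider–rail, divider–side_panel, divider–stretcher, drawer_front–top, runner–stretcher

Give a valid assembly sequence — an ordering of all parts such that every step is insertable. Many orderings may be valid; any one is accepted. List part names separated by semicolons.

back_panel; stretcher; divider; side_panel; cam; runner; rail; drawer_front; top

1. back_panel@(-2, 0) [-x clear] — {back_panel}
2. stretcher@(-1, 0) [+x clear] — {back_panel, stretcher}
3. divider@(0, 0) [+y clear] — {back_panel, divider, stretcher}
4. side_panel@(1, 0) [+y clear] — {back_panel, divider, side_panel, stretcher}
5. cam@(-1, 1) [+y clear] — {back_panel, cam, divider, side_panel, stretcher}
6. runner@(-1, -1) [+x clear] — {back_panel, cam, divider, runner, side_panel, stretcher}
7. rail@(0, 1) [+x clear] — {back_panel, cam, divider, rail, runner, side_panel, stretcher}
8. drawer_front@(-1, 2) [+x clear] — {back_panel, cam, divider, drawer_front, rail, runner, side_panel, stretcher}
9. top@(-2, 2) [-x clear] — {back_panel, cam, divider, drawer_front, rail, runner, side_panel, stretcher, top}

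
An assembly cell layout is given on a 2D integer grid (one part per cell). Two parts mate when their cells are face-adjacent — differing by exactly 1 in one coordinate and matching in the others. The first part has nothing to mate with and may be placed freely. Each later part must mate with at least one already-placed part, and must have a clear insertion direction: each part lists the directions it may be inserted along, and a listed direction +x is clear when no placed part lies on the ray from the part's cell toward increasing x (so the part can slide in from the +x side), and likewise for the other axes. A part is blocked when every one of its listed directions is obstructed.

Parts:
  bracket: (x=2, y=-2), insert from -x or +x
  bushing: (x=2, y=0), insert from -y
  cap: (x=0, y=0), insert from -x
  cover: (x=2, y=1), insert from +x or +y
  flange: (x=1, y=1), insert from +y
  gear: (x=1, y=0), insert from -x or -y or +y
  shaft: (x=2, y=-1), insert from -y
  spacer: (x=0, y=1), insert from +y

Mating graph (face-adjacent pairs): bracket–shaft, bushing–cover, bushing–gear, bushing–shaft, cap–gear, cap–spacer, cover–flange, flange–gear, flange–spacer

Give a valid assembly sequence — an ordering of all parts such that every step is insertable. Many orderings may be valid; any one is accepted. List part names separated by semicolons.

1. flange@(1, 1) [+y clear] — {flange}
2. cover@(2, 1) [+x clear] — {cover, flange}
3. gear@(1, 0) [-x clear] — {cover, flange, gear}
4. cap@(0, 0) [-x clear] — {cap, cover, flange, gear}
5. spacer@(0, 1) [+y clear] — {cap, cover, flange, gear, spacer}
6. bushing@(2, 0) [-y clear] — {bushing, cap, cover, flange, gear, spacer}
7. shaft@(2, -1) [-y clear] — {bushing, cap, cover, flange, gear, shaft, spacer}
8. bracket@(2, -2) [-x clear] — {bracket, bushing, cap, cover, flange, gear, shaft, spacer}

flange; cover; gear; cap; spacer; bushing; shaft; bracket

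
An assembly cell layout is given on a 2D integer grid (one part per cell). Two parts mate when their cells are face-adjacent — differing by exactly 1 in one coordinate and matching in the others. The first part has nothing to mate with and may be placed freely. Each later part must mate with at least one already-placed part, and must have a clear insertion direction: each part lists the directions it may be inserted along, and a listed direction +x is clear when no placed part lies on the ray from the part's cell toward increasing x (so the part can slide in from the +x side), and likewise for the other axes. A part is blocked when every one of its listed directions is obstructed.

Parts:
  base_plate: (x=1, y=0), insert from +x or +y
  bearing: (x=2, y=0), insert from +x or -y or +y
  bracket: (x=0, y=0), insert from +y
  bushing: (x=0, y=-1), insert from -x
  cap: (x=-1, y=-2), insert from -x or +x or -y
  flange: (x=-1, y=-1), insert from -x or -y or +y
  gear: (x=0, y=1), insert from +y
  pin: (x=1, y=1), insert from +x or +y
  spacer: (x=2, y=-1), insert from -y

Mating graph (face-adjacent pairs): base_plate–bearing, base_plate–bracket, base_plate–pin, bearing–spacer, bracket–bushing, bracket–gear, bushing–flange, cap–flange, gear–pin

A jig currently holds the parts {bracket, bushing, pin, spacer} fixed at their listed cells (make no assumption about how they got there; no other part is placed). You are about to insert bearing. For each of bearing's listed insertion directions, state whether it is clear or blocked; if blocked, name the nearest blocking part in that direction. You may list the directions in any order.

+x: clear; +y: clear; -y: blocked by spacer

+x: ray from bearing(2, 0) has no placed part ⇒ clear
-y: nearest on ray is spacer@(2, -1) ⇒ blocked
+y: ray from bearing(2, 0) has no placed part ⇒ clear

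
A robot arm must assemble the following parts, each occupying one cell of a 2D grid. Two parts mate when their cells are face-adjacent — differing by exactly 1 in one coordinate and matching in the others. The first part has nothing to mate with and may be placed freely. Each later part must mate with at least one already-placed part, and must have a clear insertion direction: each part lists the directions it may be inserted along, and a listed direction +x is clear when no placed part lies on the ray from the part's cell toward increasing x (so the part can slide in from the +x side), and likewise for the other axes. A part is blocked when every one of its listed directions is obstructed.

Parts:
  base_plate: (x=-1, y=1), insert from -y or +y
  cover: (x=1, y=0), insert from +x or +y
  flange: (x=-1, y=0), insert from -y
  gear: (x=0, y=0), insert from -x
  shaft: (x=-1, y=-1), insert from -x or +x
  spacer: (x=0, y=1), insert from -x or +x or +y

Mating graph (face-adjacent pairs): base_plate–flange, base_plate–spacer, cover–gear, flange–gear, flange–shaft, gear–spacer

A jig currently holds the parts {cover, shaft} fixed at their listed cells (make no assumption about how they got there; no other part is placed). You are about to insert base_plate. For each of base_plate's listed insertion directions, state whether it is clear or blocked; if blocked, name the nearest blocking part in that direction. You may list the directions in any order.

+y: clear; -y: blocked by shaft

-y: nearest on ray is shaft@(-1, -1) ⇒ blocked
+y: ray from base_plate(-1, 1) has no placed part ⇒ clear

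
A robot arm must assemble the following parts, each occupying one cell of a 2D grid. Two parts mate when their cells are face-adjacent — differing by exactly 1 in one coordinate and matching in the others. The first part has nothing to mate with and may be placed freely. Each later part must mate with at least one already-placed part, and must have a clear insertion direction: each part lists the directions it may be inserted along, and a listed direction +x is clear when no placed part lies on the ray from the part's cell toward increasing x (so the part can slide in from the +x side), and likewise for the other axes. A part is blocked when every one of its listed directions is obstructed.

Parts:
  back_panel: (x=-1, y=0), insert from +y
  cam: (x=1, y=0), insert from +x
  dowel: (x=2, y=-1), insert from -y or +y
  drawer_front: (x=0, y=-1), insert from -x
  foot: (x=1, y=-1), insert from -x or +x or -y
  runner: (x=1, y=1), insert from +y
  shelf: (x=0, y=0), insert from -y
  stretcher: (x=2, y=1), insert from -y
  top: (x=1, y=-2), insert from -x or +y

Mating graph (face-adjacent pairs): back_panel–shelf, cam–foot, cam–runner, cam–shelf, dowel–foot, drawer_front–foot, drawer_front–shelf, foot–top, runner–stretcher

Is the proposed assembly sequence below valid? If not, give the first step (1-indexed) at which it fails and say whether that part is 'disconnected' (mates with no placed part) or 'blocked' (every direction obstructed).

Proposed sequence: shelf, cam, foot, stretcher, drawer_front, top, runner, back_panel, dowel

1. shelf@(0, 0) [-y clear] — {shelf}
2. cam@(1, 0) [+x clear] — {cam, shelf}
3. foot@(1, -1) [-x clear] — {cam, foot, shelf}
4. stretcher@(2, 1) — no placed neighbour ⇒ disconnected

Invalid at step 4 (disconnected)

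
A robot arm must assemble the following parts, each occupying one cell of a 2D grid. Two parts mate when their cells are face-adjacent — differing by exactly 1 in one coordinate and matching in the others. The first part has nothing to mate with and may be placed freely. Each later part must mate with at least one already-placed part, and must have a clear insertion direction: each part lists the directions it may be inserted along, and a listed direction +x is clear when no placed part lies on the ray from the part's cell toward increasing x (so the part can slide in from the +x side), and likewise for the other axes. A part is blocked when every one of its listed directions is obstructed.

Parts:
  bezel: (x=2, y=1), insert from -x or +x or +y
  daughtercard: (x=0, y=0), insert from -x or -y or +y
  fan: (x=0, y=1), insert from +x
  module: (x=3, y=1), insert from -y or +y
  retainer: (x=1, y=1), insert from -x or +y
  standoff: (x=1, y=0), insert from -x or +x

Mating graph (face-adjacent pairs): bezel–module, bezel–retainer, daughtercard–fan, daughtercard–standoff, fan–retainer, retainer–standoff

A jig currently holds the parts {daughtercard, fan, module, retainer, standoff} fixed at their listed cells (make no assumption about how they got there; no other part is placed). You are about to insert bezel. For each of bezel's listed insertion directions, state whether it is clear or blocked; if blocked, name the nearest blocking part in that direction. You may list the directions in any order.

-x: nearest on ray is retainer@(1, 1) ⇒ blocked
+x: nearest on ray is module@(3, 1) ⇒ blocked
+y: ray from bezel(2, 1) has no placed part ⇒ clear

+x: blocked by module; +y: clear; -x: blocked by retainer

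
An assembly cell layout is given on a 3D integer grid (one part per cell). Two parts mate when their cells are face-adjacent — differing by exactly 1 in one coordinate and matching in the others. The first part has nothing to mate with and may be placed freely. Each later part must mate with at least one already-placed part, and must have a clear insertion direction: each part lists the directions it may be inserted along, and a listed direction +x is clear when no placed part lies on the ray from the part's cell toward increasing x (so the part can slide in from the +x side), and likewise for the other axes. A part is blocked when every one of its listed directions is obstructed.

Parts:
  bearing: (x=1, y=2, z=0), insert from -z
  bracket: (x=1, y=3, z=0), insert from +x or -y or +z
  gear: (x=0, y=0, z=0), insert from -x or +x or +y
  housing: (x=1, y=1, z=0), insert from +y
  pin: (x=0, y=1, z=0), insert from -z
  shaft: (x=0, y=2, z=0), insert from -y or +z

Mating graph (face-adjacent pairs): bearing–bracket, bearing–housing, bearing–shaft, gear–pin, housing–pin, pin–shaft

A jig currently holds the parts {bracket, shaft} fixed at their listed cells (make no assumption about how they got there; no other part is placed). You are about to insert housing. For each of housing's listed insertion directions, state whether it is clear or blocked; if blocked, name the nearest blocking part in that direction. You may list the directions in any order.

+y: blocked by bracket

+y: nearest on ray is bracket@(1, 3, 0) ⇒ blocked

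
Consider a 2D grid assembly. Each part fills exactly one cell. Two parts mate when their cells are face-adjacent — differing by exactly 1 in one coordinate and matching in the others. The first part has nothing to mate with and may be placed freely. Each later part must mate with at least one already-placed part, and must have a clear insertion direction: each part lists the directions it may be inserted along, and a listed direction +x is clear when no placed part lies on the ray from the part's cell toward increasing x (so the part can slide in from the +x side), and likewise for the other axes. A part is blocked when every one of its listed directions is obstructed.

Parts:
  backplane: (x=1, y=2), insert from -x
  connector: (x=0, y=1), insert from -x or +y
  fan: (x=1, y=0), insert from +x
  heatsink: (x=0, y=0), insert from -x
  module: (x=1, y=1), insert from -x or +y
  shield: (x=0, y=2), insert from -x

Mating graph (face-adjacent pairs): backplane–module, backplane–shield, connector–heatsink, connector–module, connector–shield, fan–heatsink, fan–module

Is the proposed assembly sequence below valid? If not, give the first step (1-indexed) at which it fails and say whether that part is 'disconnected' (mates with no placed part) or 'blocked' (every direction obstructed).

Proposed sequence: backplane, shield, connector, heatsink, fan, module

1. backplane@(1, 2) [-x clear] — {backplane}
2. shield@(0, 2) [-x clear] — {backplane, shield}
3. connector@(0, 1) [-x clear] — {backplane, connector, shield}
4. heatsink@(0, 0) [-x clear] — {backplane, connector, heatsink, shield}
5. fan@(1, 0) [+x clear] — {backplane, connector, fan, heatsink, shield}
6. module@(1, 1) — -x/+y all obstructed ⇒ blocked

Invalid at step 6 (blocked)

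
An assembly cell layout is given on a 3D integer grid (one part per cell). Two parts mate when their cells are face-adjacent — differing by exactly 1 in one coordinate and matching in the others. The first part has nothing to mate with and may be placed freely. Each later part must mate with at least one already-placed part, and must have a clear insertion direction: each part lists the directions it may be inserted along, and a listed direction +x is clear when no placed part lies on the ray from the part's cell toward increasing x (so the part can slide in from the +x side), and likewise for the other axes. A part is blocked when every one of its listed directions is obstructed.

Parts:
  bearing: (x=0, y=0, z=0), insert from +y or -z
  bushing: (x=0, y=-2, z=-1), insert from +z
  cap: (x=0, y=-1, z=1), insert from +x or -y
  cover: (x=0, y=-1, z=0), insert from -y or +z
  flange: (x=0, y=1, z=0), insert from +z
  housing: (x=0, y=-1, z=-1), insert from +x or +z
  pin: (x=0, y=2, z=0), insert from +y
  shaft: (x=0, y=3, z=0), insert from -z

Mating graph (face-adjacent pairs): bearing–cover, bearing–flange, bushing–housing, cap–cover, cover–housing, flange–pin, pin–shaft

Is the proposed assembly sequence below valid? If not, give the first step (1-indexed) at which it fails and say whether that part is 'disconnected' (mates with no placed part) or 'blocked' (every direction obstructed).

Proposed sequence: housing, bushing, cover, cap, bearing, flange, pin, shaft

1. housing@(0, -1, -1) [+x clear] — {housing}
2. bushing@(0, -2, -1) [+z clear] — {bushing, housing}
3. cover@(0, -1, 0) [-y clear] — {bushing, cover, housing}
4. cap@(0, -1, 1) [+x clear] — {bushing, cap, cover, housing}
5. bearing@(0, 0, 0) [+y clear] — {bearing, bushing, cap, cover, housing}
6. flange@(0, 1, 0) [+z clear] — {bearing, bushing, cap, cover, flange, housing}
7. pin@(0, 2, 0) [+y clear] — {bearing, bushing, cap, cover, flange, housing, pin}
8. shaft@(0, 3, 0) [-z clear] — {bearing, bushing, cap, cover, flange, housing, pin, shaft}

Valid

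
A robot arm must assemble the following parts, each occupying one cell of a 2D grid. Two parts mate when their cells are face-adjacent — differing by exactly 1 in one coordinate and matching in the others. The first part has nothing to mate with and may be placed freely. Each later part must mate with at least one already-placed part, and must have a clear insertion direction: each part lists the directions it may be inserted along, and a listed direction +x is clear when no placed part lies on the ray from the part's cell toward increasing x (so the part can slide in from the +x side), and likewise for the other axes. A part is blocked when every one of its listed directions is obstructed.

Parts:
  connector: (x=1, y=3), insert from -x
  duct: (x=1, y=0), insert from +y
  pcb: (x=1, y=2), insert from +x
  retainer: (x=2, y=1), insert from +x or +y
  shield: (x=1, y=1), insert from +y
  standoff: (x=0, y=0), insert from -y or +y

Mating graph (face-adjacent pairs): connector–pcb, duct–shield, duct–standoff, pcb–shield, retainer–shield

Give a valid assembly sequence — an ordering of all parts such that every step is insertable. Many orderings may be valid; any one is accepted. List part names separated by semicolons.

standoff; duct; shield; retainer; pcb; connector

1. standoff@(0, 0) [-y clear] — {standoff}
2. duct@(1, 0) [+y clear] — {duct, standoff}
3. shield@(1, 1) [+y clear] — {duct, shield, standoff}
4. retainer@(2, 1) [+x clear] — {duct, retainer, shield, standoff}
5. pcb@(1, 2) [+x clear] — {duct, pcb, retainer, shield, standoff}
6. connector@(1, 3) [-x clear] — {connector, duct, pcb, retainer, shield, standoff}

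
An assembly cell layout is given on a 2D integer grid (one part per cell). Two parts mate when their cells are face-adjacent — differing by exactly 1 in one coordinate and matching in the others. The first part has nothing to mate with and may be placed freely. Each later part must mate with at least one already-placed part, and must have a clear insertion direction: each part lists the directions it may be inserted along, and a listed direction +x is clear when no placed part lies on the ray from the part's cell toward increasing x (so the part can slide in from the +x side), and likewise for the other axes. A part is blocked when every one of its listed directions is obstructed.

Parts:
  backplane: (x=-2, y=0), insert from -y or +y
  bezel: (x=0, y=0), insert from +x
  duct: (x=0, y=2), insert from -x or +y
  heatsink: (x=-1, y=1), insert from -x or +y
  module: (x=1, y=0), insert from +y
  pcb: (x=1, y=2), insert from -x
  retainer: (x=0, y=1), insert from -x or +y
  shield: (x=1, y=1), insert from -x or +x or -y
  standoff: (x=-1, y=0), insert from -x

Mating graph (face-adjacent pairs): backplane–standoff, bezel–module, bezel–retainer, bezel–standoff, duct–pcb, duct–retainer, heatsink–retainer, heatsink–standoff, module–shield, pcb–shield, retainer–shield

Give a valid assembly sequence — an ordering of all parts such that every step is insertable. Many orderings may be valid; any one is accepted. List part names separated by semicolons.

1. retainer@(0, 1) [-x clear] — {retainer}
2. bezel@(0, 0) [+x clear] — {bezel, retainer}
3. module@(1, 0) [+y clear] — {bezel, module, retainer}
4. shield@(1, 1) [+x clear] — {bezel, module, retainer, shield}
5. standoff@(-1, 0) [-x clear] — {bezel, module, retainer, shield, standoff}
6. backplane@(-2, 0) [-y clear] — {backplane, bezel, module, retainer, shield, standoff}
7. heatsink@(-1, 1) [-x clear] — {backplane, bezel, heatsink, module, retainer, shield, standoff}
8. pcb@(1, 2) [-x clear] — {backplane, bezel, heatsink, module, pcb, retainer, shield, standoff}
9. duct@(0, 2) [-x clear] — {backplane, bezel, duct, heatsink, module, pcb, retainer, shield, standoff}

retainer; bezel; module; shield; standoff; backplane; heatsink; pcb; duct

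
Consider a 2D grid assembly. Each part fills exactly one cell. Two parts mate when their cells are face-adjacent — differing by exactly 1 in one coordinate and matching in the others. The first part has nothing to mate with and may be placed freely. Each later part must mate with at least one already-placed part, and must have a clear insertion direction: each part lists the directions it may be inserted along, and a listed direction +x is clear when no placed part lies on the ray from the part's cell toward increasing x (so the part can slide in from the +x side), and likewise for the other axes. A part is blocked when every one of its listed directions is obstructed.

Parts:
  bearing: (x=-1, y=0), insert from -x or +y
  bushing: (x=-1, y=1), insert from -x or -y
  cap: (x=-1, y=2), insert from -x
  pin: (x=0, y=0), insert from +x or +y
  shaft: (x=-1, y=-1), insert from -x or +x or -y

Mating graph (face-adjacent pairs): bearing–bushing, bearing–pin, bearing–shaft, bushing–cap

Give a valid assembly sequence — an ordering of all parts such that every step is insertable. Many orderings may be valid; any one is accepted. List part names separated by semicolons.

1. pin@(0, 0) [+x clear] — {pin}
2. bearing@(-1, 0) [-x clear] — {bearing, pin}
3. shaft@(-1, -1) [-x clear] — {bearing, pin, shaft}
4. bushing@(-1, 1) [-x clear] — {bearing, bushing, pin, shaft}
5. cap@(-1, 2) [-x clear] — {bearing, bushing, cap, pin, shaft}

pin; bearing; shaft; bushing; cap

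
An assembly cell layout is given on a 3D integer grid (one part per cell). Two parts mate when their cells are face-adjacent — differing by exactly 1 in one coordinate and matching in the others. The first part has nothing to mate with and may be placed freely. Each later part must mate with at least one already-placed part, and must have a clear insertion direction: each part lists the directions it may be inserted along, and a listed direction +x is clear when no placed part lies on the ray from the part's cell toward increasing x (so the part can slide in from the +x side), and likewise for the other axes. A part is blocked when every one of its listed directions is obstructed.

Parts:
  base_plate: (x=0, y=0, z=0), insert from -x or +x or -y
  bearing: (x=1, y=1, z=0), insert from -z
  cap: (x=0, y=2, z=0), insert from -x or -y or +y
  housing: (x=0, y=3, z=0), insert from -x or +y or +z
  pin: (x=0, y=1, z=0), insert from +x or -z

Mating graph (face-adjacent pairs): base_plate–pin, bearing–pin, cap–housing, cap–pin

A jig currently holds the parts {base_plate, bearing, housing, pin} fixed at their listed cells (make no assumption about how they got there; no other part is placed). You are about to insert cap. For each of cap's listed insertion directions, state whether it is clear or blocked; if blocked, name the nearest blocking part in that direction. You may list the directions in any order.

-x: ray from cap(0, 2, 0) has no placed part ⇒ clear
-y: nearest on ray is pin@(0, 1, 0) ⇒ blocked
+y: nearest on ray is housing@(0, 3, 0) ⇒ blocked

+y: blocked by housing; -x: clear; -y: blocked by pin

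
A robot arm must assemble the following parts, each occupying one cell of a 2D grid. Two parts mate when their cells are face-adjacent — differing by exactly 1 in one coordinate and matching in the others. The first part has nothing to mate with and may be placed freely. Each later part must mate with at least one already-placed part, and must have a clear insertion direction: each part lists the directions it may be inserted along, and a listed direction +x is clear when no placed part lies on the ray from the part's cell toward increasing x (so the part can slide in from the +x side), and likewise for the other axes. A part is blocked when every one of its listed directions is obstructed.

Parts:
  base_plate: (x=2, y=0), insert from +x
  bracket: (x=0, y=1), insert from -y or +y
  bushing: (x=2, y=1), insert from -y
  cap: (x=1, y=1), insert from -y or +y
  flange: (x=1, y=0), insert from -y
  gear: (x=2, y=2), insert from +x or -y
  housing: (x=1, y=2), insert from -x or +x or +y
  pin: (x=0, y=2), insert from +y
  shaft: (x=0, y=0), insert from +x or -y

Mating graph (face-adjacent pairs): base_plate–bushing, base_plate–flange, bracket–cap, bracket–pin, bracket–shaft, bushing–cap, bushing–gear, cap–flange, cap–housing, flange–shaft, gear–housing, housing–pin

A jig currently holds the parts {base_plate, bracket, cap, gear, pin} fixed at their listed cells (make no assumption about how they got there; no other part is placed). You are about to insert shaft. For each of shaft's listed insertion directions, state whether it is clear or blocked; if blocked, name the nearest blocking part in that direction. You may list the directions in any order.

+x: blocked by base_plate; -y: clear

+x: nearest on ray is base_plate@(2, 0) ⇒ blocked
-y: ray from shaft(0, 0) has no placed part ⇒ clear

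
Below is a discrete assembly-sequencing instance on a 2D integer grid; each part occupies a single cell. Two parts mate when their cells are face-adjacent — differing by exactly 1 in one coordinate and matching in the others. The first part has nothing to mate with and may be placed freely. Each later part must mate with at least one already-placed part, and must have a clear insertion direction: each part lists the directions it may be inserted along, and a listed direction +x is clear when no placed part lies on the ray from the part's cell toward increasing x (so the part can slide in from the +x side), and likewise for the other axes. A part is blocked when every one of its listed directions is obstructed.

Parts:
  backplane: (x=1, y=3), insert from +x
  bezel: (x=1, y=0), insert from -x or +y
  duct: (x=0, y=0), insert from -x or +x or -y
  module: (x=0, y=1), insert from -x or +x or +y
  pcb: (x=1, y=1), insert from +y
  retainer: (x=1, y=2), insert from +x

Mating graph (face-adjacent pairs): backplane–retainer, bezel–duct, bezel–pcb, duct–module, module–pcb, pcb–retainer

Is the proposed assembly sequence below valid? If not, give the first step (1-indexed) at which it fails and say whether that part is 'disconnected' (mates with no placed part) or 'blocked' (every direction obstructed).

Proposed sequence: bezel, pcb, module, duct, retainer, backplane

1. bezel@(1, 0) [-x clear] — {bezel}
2. pcb@(1, 1) [+y clear] — {bezel, pcb}
3. module@(0, 1) [-x clear] — {bezel, module, pcb}
4. duct@(0, 0) [-x clear] — {bezel, duct, module, pcb}
5. retainer@(1, 2) [+x clear] — {bezel, duct, module, pcb, retainer}
6. backplane@(1, 3) [+x clear] — {backplane, bezel, duct, module, pcb, retainer}

Valid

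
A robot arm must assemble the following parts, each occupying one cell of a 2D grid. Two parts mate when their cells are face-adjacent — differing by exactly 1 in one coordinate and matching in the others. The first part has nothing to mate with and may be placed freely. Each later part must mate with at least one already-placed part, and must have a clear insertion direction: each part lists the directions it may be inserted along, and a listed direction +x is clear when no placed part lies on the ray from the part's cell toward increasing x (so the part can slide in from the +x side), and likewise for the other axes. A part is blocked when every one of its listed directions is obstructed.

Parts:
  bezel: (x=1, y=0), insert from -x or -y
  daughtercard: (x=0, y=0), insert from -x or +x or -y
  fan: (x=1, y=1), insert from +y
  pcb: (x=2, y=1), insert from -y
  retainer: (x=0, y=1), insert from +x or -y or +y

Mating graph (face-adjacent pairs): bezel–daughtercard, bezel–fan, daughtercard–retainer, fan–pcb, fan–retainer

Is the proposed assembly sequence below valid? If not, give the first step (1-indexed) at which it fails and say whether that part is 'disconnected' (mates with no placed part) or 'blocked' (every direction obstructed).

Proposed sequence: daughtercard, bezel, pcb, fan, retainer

1. daughtercard@(0, 0) [-x clear] — {daughtercard}
2. bezel@(1, 0) [-y clear] — {bezel, daughtercard}
3. pcb@(2, 1) — no placed neighbour ⇒ disconnected

Invalid at step 3 (disconnected)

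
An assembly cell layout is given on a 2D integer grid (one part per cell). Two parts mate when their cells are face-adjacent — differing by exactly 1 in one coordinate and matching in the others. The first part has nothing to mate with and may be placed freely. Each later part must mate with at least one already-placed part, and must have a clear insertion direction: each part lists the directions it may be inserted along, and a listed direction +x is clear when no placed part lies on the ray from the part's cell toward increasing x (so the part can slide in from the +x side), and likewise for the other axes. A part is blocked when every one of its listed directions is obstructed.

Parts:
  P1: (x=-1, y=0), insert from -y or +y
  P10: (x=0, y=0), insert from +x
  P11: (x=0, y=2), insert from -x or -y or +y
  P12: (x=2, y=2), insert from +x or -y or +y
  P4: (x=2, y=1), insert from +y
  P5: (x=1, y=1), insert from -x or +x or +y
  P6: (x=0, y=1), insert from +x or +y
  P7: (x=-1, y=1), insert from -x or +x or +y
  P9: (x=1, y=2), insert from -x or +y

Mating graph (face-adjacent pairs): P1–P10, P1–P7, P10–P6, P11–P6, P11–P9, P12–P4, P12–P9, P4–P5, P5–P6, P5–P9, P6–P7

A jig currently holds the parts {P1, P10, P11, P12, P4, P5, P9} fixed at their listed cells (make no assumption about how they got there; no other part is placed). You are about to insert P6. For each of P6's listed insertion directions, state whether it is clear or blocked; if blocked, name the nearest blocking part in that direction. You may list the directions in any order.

+x: nearest on ray is P5@(1, 1) ⇒ blocked
+y: nearest on ray is P11@(0, 2) ⇒ blocked

+x: blocked by P5; +y: blocked by P11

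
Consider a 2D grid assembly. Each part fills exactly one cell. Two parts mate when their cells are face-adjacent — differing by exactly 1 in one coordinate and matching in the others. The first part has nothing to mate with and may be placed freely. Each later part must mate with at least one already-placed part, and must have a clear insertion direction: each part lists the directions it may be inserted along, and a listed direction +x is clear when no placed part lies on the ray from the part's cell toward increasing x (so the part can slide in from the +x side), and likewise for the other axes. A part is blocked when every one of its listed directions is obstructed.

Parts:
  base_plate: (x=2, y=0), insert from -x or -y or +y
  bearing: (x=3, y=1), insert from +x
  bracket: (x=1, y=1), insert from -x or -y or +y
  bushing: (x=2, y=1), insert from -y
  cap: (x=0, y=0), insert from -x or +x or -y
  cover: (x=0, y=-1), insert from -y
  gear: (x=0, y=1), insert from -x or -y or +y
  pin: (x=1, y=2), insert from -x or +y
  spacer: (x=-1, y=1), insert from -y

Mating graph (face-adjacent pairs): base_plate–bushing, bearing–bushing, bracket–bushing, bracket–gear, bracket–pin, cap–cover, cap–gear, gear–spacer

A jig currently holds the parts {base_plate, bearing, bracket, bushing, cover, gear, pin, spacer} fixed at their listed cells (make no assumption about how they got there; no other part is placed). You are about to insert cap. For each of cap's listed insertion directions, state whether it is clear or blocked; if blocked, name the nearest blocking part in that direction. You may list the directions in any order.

-x: ray from cap(0, 0) has no placed part ⇒ clear
+x: nearest on ray is base_plate@(2, 0) ⇒ blocked
-y: nearest on ray is cover@(0, -1) ⇒ blocked

+x: blocked by base_plate; -x: clear; -y: blocked by cover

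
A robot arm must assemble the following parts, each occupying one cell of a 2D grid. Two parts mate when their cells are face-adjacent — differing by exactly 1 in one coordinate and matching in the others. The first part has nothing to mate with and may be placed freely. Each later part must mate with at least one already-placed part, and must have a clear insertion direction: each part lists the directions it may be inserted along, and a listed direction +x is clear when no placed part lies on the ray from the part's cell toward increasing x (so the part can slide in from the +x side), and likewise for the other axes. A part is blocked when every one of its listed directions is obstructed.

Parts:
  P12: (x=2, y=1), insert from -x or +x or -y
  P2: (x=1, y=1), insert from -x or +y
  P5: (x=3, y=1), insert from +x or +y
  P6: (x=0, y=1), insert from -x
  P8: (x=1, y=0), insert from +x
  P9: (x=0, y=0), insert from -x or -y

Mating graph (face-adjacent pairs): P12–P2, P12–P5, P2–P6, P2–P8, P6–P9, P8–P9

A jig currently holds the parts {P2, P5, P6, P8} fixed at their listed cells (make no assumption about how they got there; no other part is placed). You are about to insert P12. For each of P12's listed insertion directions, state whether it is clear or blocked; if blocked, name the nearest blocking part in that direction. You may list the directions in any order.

-x: nearest on ray is P2@(1, 1) ⇒ blocked
+x: nearest on ray is P5@(3, 1) ⇒ blocked
-y: ray from P12(2, 1) has no placed part ⇒ clear

+x: blocked by P5; -x: blocked by P2; -y: clear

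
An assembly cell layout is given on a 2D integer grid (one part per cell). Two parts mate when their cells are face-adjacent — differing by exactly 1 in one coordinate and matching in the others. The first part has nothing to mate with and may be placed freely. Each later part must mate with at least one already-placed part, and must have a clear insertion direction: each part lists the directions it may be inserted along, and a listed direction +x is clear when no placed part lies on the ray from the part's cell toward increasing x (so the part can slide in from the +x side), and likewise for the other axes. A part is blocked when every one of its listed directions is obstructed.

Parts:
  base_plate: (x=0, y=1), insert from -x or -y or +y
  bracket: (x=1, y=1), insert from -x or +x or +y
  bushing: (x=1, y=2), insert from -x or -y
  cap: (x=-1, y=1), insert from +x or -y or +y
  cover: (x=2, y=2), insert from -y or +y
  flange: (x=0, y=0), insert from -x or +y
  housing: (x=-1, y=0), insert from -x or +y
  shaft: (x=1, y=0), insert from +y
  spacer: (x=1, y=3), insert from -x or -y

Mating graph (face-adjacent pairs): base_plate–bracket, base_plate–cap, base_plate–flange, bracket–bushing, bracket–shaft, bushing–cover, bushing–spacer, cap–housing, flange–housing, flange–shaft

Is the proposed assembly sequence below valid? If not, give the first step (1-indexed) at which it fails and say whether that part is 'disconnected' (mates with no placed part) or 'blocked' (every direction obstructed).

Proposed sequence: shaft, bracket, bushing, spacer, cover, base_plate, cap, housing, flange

Invalid at step 9 (blocked)

1. shaft@(1, 0) [+y clear] — {shaft}
2. bracket@(1, 1) [-x clear] — {bracket, shaft}
3. bushing@(1, 2) [-x clear] — {bracket, bushing, shaft}
4. spacer@(1, 3) [-x clear] — {bracket, bushing, shaft, spacer}
5. cover@(2, 2) [-y clear] — {bracket, bushing, cover, shaft, spacer}
6. base_plate@(0, 1) [-x clear] — {base_plate, bracket, bushing, cover, shaft, spacer}
7. cap@(-1, 1) [-y clear] — {base_plate, bracket, bushing, cap, cover, shaft, spacer}
8. housing@(-1, 0) [-x clear] — {base_plate, bracket, bushing, cap, cover, housing, shaft, spacer}
9. flange@(0, 0) — -x/+y all obstructed ⇒ blocked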